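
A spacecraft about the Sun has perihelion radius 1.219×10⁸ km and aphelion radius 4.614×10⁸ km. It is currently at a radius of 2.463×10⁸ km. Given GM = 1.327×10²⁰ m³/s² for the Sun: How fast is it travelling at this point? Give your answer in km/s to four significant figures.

v ≈ 24.95 km/s

Semi-major axis a = (r_p + r_a)/2 = 2.9165×10⁸ km = 2.916×10¹¹ m.
Vis-viva: v² = μ(2/r − 1/a) = 1.327×10²⁰ × (8.120×10⁻¹² − 3.429×10⁻¹²) = 6.226×10⁸ m²/s².
v = 24950 m/s = 24.95 km/s.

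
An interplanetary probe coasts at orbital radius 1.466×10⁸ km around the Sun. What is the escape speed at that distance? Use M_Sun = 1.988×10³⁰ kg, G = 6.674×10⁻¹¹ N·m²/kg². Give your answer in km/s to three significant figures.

v_esc ≈ 42.5 km/s

μ = GM = 6.674×10⁻¹¹ × 1.988×10³⁰ = 1.327×10²⁰ m³/s².
r = 1.466×10⁸ km = 1.466×10¹¹ m.
Escape speed v_esc = √(2μ/r) = √(2 × 1.327×10²⁰ / 1.466×10¹¹) = √(1.810×10⁹) = 42550 m/s.
= 42.55 km/s.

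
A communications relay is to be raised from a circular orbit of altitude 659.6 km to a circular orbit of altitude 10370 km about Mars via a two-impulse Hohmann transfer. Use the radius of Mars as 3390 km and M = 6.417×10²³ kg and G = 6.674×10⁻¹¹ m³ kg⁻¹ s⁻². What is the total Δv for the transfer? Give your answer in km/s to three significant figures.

μ = GM = 6.674×10⁻¹¹ × 6.417×10²³ = 4.283×10¹³ m³/s².
r₁ = 3390 + 659.6 = 4049.6 km = 4.0496×10⁶ m.
r₂ = 3390 + 10370 = 13760 km = 1.3760×10⁷ m.
Transfer ellipse a_t = (r₁ + r₂)/2 = 8.905×10⁶ m.
At r₁: circular v_c1 = √(μ/r₁) = 3252 m/s; transfer-periapsis v_p = √[μ(2/r₁ − 1/a_t)] = 4043 m/s.
Δv₁ = v_p − v_c1 = 790.5 m/s.
At r₂: circular v_c2 = √(μ/r₂) = 1764 m/s; transfer-apoapsis v_a = √[μ(2/r₂ − 1/a_t)] = 1190 m/s.
Δv₂ = v_c2 − v_a = 574.5 m/s.
Total Δv = Δv₁ + Δv₂ = 1365 m/s = 1.365 km/s.

Δv_total ≈ 1.36 km/s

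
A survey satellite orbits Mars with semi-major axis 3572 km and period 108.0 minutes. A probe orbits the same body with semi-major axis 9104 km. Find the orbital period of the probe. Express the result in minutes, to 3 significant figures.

Kepler's third law: T² ∝ a³, so T₂ = T₁ (a₂/a₁)^(3/2).
a₂/a₁ = 2.549, (a₂/a₁)^(3/2) = 4.069.
T₂ = 108.0 × 4.069 = 439.4 minutes.

T₂ ≈ 439 minutes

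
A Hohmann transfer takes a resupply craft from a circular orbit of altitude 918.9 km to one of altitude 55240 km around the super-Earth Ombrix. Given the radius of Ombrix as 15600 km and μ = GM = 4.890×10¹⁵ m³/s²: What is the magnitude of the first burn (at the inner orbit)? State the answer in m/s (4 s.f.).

Δv ≈ 4706 m/s

r₁ = 15600 + 918.9 = 16519 km = 1.6519×10⁷ m.
r₂ = 15600 + 55240 = 70840 km = 7.0840×10⁷ m.
Transfer ellipse a_t = (r₁ + r₂)/2 = 4.368×10⁷ m.
At r₁: circular v_c1 = √(μ/r₁) = 17210 m/s; transfer-periapsis v_p = √[μ(2/r₁ − 1/a_t)] = 21910 m/s.
Δv₁ = v_p − v_c1 = 4706 m/s.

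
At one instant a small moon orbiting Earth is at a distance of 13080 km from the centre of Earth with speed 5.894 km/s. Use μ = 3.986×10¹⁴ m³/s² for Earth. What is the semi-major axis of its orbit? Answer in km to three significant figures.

r = 1.308×10⁷ m.
Specific orbital energy ε = v²/2 − μ/r = (5894)²/2 − 3.986×10¹⁴/1.308×10⁷ = -1.310×10⁷ J/kg.
Since ε = −μ/(2a), a = −μ/(2ε) = 1.521×10⁷ m = 15209 km.

a ≈ 15200 km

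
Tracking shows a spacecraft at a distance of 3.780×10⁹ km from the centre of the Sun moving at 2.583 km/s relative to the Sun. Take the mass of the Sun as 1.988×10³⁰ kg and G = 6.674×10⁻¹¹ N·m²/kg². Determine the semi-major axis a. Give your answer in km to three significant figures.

a ≈ 2.09×10⁹ km

μ = GM = 6.674×10⁻¹¹ × 1.988×10³⁰ = 1.327×10²⁰ m³/s².
r = 3.780×10¹² m.
Vis-viva rearranged: 1/a = 2/r − v²/μ = 5.291×10⁻¹³ − 5.029×10⁻¹⁴ = 4.788×10⁻¹³ m⁻¹.
a = 2.088×10¹² m = 2.0885×10⁹ km.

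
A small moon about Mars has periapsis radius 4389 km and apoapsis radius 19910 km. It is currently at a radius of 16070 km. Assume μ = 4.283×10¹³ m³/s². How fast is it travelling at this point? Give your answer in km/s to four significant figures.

v ≈ 1.344 km/s

Semi-major axis a = (r_p + r_a)/2 = 12150 km = 1.215×10⁷ m.
Vis-viva: v² = μ(2/r − 1/a) = 4.283×10¹³ × (1.245×10⁻⁷ − 8.231×10⁻⁸) = 1.805×10⁶ m²/s².
v = 1344 m/s = 1.344 km/s.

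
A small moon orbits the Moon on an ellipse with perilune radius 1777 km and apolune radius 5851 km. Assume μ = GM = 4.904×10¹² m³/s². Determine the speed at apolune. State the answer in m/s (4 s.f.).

v ≈ 624.9 m/s

Semi-major axis a = (r_p + r_a)/2 = 3814.0 km = 3.814×10⁶ m.
Vis-viva: v² = μ(2/r − 1/a) = 4.904×10¹² × (3.418×10⁻⁷ − 2.622×10⁻⁷) = 3.905×10⁵ m²/s².
v = 624.9 m/s.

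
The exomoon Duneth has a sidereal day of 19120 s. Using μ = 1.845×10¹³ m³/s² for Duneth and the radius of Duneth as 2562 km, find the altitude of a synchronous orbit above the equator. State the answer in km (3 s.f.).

A synchronous orbit has period T, so by Kepler's third law a = (μT²/4π²)^(1/3).
μT²/4π² = 1.845×10¹³ × (1.912×10⁴)² / 39.48 = 1.708×10²⁰ m³.
a = 5.549×10⁶ m = 5548.9 km.
Altitude h = a − R = 5548.9 − 2562 = 2986.9 km.

h_sync ≈ 2990 km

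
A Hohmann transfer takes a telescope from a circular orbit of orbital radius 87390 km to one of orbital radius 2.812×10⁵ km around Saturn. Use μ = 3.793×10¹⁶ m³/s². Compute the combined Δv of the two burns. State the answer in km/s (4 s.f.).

Δv_total ≈ 8.517 km/s

r₁ = 87390 km = 8.739×10⁷ m.
r₂ = 2.812×10⁵ km = 2.812×10⁸ m.
Transfer ellipse a_t = (r₁ + r₂)/2 = 1.843×10⁸ m.
At r₁: circular v_c1 = √(μ/r₁) = 20830 m/s; transfer-perikrone v_p = √[μ(2/r₁ − 1/a_t)] = 25730 m/s.
Δv₁ = v_p − v_c1 = 4901 m/s.
At r₂: circular v_c2 = √(μ/r₂) = 11610 m/s; transfer-apokrone v_a = √[μ(2/r₂ − 1/a_t)] = 7998 m/s.
Δv₂ = v_c2 − v_a = 3616 m/s.
Total Δv = Δv₁ + Δv₂ = 8517 m/s = 8.517 km/s.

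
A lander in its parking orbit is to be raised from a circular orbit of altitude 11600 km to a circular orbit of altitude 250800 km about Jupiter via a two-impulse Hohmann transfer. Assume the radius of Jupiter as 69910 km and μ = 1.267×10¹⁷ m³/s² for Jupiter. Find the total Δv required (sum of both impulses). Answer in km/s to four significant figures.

r₁ = 69910 + 11600 = 81510 km = 8.1510×10⁷ m.
r₂ = 69910 + 250800 = 320710 km = 3.2071×10⁸ m.
Transfer ellipse a_t = (r₁ + r₂)/2 = 2.011×10⁸ m.
At r₁: circular v_c1 = √(μ/r₁) = 39430 m/s; transfer-perijove v_p = √[μ(2/r₁ − 1/a_t)] = 49790 m/s.
Δv₁ = v_p − v_c1 = 10360 m/s.
At r₂: circular v_c2 = √(μ/r₂) = 19880 m/s; transfer-apojove v_a = √[μ(2/r₂ − 1/a_t)] = 12650 m/s.
Δv₂ = v_c2 − v_a = 7222 m/s.
Total Δv = Δv₁ + Δv₂ = 17580 m/s = 17.58 km/s.

Δv_total ≈ 17.58 km/s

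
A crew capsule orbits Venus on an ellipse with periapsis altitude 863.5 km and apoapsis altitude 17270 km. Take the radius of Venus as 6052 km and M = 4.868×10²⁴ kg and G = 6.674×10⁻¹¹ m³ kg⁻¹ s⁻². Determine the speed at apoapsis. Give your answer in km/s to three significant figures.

μ = GM = 6.674×10⁻¹¹ × 4.868×10²⁴ = 3.249×10¹⁴ m³/s².
r_p = 6052 + 863.5 = 6915.5 km = 6.9155×10⁶ m.
r_a = 6052 + 17270 = 23322 km = 2.3322×10⁷ m.
Semi-major axis a = (r_p + r_a)/2 = 15119 km = 1.512×10⁷ m.
Vis-viva: v² = μ(2/r − 1/a) = 3.249×10¹⁴ × (8.576×10⁻⁸ − 6.614×10⁻⁸) = 6.372×10⁶ m²/s².
v = 2524 m/s = 2.524 km/s.

v ≈ 2.52 km/s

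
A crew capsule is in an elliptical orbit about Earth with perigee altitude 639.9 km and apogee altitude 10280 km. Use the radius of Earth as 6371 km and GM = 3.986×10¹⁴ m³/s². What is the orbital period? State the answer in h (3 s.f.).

T ≈ 3.56 h

r_p = 6371 + 639.9 = 7010.9 km = 7.0109×10⁶ m.
r_a = 6371 + 10280 = 16651 km = 1.6651×10⁷ m.
Semi-major axis a = (r_p + r_a)/2 = (7010.9 + 16651)/2 = 11831 km = 1.183×10⁷ m.
By Kepler's third law T = 2π√(a³/μ) = 2π × 2.038×10³ = 1.281×10⁴ s.
= 3.557 h.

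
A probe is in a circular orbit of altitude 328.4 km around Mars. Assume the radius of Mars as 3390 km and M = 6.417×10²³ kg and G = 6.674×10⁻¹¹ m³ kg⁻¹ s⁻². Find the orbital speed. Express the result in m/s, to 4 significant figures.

v ≈ 3394 m/s

μ = GM = 6.674×10⁻¹¹ × 6.417×10²³ = 4.283×10¹³ m³/s².
r = 3390 + 328.4 = 3718.4 km = 3.7184×10⁶ m.
For a circular orbit v = √(μ/r) = √(4.283×10¹³ / 3.718×10⁶) = √(1.152×10⁷) = 3394 m/s.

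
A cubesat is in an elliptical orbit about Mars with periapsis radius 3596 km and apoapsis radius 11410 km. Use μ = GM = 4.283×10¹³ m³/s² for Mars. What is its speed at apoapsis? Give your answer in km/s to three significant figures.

Semi-major axis a = (r_p + r_a)/2 = 7503.0 km = 7.503×10⁶ m.
Vis-viva: v² = μ(2/r − 1/a) = 4.283×10¹³ × (1.753×10⁻⁷ − 1.333×10⁻⁷) = 1.799×10⁶ m²/s².
v = 1341 m/s = 1.341 km/s.

v ≈ 1.34 km/s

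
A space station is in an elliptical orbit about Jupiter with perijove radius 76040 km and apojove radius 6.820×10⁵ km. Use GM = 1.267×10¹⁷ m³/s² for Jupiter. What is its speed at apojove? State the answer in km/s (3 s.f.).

v ≈ 6.11 km/s

Semi-major axis a = (r_p + r_a)/2 = 3.7902×10⁵ km = 3.790×10⁸ m.
Vis-viva: v² = μ(2/r − 1/a) = 1.267×10¹⁷ × (2.933×10⁻⁹ − 2.638×10⁻⁹) = 3.727×10⁷ m²/s².
v = 6105 m/s = 6.105 km/s.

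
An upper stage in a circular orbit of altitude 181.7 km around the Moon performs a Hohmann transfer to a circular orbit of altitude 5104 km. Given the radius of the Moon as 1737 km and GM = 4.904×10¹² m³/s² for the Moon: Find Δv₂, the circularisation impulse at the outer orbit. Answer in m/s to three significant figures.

Δv ≈ 286 m/s

r₁ = 1737 + 181.7 = 1918.7 km = 1.9187×10⁶ m.
r₂ = 1737 + 5104 = 6841.0 km = 6.8410×10⁶ m.
Transfer ellipse a_t = (r₁ + r₂)/2 = 4.380×10⁶ m.
At r₁: circular v_c1 = √(μ/r₁) = 1599 m/s; transfer-perilune v_p = √[μ(2/r₁ − 1/a_t)] = 1998 m/s.
At r₂: circular v_c2 = √(μ/r₂) = 846.7 m/s; transfer-apolune v_a = √[μ(2/r₂ − 1/a_t)] = 560.4 m/s.
Δv₂ = v_c2 − v_a = 286.3 m/s.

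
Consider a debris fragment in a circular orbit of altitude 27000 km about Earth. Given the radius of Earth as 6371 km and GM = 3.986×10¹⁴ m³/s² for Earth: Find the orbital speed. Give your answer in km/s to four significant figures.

v ≈ 3.456 km/s

r = 6371 + 27000 = 33371 km = 3.3371×10⁷ m.
For a circular orbit v = √(μ/r) = √(3.986×10¹⁴ / 3.337×10⁷) = √(1.194×10⁷) = 3456 m/s.
That is 3.456 km/s.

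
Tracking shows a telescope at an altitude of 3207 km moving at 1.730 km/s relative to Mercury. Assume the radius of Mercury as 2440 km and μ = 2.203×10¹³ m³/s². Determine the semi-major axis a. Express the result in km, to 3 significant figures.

r = 2440 + 3207 = 5647.0 km = 5.647×10⁶ m.
Vis-viva rearranged: 1/a = 2/r − v²/μ = 3.542×10⁻⁷ − 1.359×10⁻⁷ = 2.183×10⁻⁷ m⁻¹.
a = 4.581×10⁶ m = 4580.5 km.

a ≈ 4580 km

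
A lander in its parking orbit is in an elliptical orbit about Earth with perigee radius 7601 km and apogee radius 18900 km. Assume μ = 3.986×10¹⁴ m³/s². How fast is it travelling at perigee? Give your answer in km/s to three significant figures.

v ≈ 8.65 km/s

Semi-major axis a = (r_p + r_a)/2 = 13250 km = 1.325×10⁷ m.
Vis-viva: v² = μ(2/r − 1/a) = 3.986×10¹⁴ × (2.631×10⁻⁷ − 7.547×10⁻⁸) = 7.480×10⁷ m²/s².
v = 8649 m/s = 8.649 km/s.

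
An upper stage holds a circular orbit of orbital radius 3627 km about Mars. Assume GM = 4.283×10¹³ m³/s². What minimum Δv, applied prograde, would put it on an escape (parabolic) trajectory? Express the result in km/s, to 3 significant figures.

r = 3627 km = 3.627×10⁶ m.
Circular speed v_c = √(μ/r) = 3436 m/s.
Escape speed v_esc = √(2μ/r) = √2 × v_c = 4860 m/s.
Δv = v_esc − v_c = 1423 m/s = 1.423 km/s.

Δv ≈ 1.42 km/s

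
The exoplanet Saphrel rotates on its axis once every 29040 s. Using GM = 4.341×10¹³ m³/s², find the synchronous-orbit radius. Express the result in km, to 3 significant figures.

A synchronous orbit has period T, so by Kepler's third law a = (μT²/4π²)^(1/3).
μT²/4π² = 4.341×10¹³ × (2.904×10⁴)² / 39.48 = 9.273×10²⁰ m³.
a = 9.752×10⁶ m = 9751.6 km.

r_sync ≈ 9750 km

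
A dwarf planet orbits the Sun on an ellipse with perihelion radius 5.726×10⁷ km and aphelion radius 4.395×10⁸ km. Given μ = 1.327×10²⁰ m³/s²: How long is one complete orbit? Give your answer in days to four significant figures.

Semi-major axis a = (r_p + r_a)/2 = (5.7260×10⁷ + 4.3950×10⁸)/2 = 2.4838×10⁸ km = 2.484×10¹¹ m.
By Kepler's third law T = 2π√(a³/μ) = 2π × 1.075×10⁷ = 6.752×10⁷ s.
= 781.5 days.

T ≈ 781.5 days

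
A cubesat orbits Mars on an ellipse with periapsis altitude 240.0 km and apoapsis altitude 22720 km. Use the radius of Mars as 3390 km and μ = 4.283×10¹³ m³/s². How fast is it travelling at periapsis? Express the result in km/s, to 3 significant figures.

v ≈ 4.55 km/s

r_p = 3390 + 240.0 = 3630.0 km = 3.6300×10⁶ m.
r_a = 3390 + 22720 = 26110 km = 2.6110×10⁷ m.
Semi-major axis a = (r_p + r_a)/2 = 14870 km = 1.487×10⁷ m.
Vis-viva: v² = μ(2/r − 1/a) = 4.283×10¹³ × (5.510×10⁻⁷ − 6.725×10⁻⁸) = 2.072×10⁷ m²/s².
v = 4552 m/s = 4.552 km/s.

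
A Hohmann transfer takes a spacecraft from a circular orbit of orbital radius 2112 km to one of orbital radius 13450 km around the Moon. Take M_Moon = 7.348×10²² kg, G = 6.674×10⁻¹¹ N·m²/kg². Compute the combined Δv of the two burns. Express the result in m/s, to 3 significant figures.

Δv_total ≈ 769 m/s

μ = GM = 6.674×10⁻¹¹ × 7.348×10²² = 4.904×10¹² m³/s².
r₁ = 2112 km = 2.112×10⁶ m.
r₂ = 13450 km = 1.345×10⁷ m.
Transfer ellipse a_t = (r₁ + r₂)/2 = 7.781×10⁶ m.
At r₁: circular v_c1 = √(μ/r₁) = 1524 m/s; transfer-perilune v_p = √[μ(2/r₁ − 1/a_t)] = 2003 m/s.
Δv₁ = v_p − v_c1 = 479.6 m/s.
At r₂: circular v_c2 = √(μ/r₂) = 603.8 m/s; transfer-apolune v_a = √[μ(2/r₂ − 1/a_t)] = 314.6 m/s.
Δv₂ = v_c2 − v_a = 289.2 m/s.
Total Δv = Δv₁ + Δv₂ = 768.9 m/s.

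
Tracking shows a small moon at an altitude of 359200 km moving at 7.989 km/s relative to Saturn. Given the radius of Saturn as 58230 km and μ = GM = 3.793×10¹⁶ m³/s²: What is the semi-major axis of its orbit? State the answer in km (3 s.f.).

r = 58230 + 359200 = 4.1743×10⁵ km = 4.174×10⁸ m.
Specific orbital energy ε = v²/2 − μ/r = (7989)²/2 − 3.793×10¹⁶/4.174×10⁸ = -5.895×10⁷ J/kg.
Since ε = −μ/(2a), a = −μ/(2ε) = 3.217×10⁸ m = 3.2169×10⁵ km.

a ≈ 3.22×10⁵ km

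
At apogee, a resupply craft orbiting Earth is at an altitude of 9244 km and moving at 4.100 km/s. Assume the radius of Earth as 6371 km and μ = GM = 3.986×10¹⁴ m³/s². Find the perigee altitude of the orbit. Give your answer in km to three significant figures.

r_a = 6371 + 9244 = 15615 km = 1.562×10⁷ m.
Specific energy ε = v²/2 − μ/r = -1.712×10⁷ J/kg, so a = −μ/(2ε) = 1.164×10⁷ m.
The apsides satisfy r_p + r_a = 2a, so the perigee radius is 2a − r_a = 7.665×10⁶ m = 7665.3 km.
Perigee altitude = 7665.3 − 6371 = 1294.3 km.

perigee altitude ≈ 1290 km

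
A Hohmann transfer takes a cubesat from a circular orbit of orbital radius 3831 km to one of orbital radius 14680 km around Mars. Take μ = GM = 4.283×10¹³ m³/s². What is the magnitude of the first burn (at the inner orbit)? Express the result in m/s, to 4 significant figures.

r₁ = 3831 km = 3.831×10⁶ m.
r₂ = 14680 km = 1.468×10⁷ m.
Transfer ellipse a_t = (r₁ + r₂)/2 = 9.256×10⁶ m.
At r₁: circular v_c1 = √(μ/r₁) = 3344 m/s; transfer-periapsis v_p = √[μ(2/r₁ − 1/a_t)] = 4211 m/s.
Δv₁ = v_p − v_c1 = 867.3 m/s.

Δv ≈ 867.3 m/s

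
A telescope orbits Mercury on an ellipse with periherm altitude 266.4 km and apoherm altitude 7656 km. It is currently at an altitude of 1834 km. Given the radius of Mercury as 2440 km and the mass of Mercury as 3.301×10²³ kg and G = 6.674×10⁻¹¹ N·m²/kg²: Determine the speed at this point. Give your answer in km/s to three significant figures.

v ≈ 2.62 km/s

μ = GM = 6.674×10⁻¹¹ × 3.301×10²³ = 2.203×10¹³ m³/s².
r_p = 2440 + 266.4 = 2706.4 km = 2.7064×10⁶ m.
r_a = 2440 + 7656 = 10096 km = 1.0096×10⁷ m.
r = 2440 + 1834 = 4274.0 km = 4.274×10⁶ m.
Semi-major axis a = (r_p + r_a)/2 = 6401.2 km = 6.401×10⁶ m.
Vis-viva: v² = μ(2/r − 1/a) = 2.203×10¹³ × (4.679×10⁻⁷ − 1.562×10⁻⁷) = 6.868×10⁶ m²/s².
v = 2621 m/s = 2.621 km/s.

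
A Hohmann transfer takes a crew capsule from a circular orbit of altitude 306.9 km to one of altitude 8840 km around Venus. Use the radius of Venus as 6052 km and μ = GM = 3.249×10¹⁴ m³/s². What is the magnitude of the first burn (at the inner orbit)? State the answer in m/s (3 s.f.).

Δv ≈ 1310 m/s

r₁ = 6052 + 306.9 = 6358.9 km = 6.3589×10⁶ m.
r₂ = 6052 + 8840 = 14892 km = 1.4892×10⁷ m.
Transfer ellipse a_t = (r₁ + r₂)/2 = 1.063×10⁷ m.
At r₁: circular v_c1 = √(μ/r₁) = 7148 m/s; transfer-periapsis v_p = √[μ(2/r₁ − 1/a_t)] = 8462 m/s.
Δv₁ = v_p − v_c1 = 1314 m/s.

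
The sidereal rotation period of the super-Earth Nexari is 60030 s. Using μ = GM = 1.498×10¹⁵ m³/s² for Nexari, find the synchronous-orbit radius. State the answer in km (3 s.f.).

A synchronous orbit has period T, so by Kepler's third law a = (μT²/4π²)^(1/3).
μT²/4π² = 1.498×10¹⁵ × (6.003×10⁴)² / 39.48 = 1.367×10²³ m³.
a = 5.152×10⁷ m = 51518 km.

r_sync ≈ 51500 km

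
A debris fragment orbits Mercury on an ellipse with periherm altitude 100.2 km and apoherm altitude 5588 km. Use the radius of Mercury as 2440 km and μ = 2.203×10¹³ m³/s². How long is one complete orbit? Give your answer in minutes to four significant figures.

r_p = 2440 + 100.2 = 2540.2 km = 2.5402×10⁶ m.
r_a = 2440 + 5588 = 8028.0 km = 8.0280×10⁶ m.
Semi-major axis a = (r_p + r_a)/2 = (2540.2 + 8028.0)/2 = 5284.1 km = 5.284×10⁶ m.
By Kepler's third law T = 2π√(a³/μ) = 2π × 2.588×10³ = 1.626×10⁴ s.
= 271.0 minutes.

T ≈ 271.0 minutes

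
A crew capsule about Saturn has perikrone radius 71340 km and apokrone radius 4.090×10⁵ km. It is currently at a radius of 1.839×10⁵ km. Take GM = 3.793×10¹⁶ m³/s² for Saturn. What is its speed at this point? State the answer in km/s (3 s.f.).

Semi-major axis a = (r_p + r_a)/2 = 2.4017×10⁵ km = 2.402×10⁸ m.
Vis-viva: v² = μ(2/r − 1/a) = 3.793×10¹⁶ × (1.088×10⁻⁸ − 4.164×10⁻⁹) = 2.546×10⁸ m²/s².
v = 15960 m/s = 15.96 km/s.

v ≈ 16.0 km/s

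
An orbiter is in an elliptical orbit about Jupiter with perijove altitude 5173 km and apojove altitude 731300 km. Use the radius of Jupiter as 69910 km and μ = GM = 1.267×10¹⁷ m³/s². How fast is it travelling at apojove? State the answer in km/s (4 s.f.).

v ≈ 5.206 km/s

r_p = 69910 + 5173 = 75083 km = 7.5083×10⁷ m.
r_a = 69910 + 731300 = 801210 km = 8.0121×10⁸ m.
Semi-major axis a = (r_p + r_a)/2 = 4.3815×10⁵ km = 4.381×10⁸ m.
Vis-viva: v² = μ(2/r − 1/a) = 1.267×10¹⁷ × (2.496×10⁻⁹ − 2.282×10⁻⁹) = 2.710×10⁷ m²/s².
v = 5206 m/s = 5.206 km/s.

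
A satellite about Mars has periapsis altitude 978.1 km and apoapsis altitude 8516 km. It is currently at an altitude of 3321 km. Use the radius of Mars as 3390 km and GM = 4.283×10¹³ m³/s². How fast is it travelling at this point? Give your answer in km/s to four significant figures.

v ≈ 2.739 km/s

r_p = 3390 + 978.1 = 4368.1 km = 4.3681×10⁶ m.
r_a = 3390 + 8516 = 11906 km = 1.1906×10⁷ m.
r = 3390 + 3321 = 6711.0 km = 6.711×10⁶ m.
Semi-major axis a = (r_p + r_a)/2 = 8137.1 km = 8.137×10⁶ m.
Vis-viva: v² = μ(2/r − 1/a) = 4.283×10¹³ × (2.980×10⁻⁷ − 1.229×10⁻⁷) = 7.501×10⁶ m²/s².
v = 2739 m/s = 2.739 km/s.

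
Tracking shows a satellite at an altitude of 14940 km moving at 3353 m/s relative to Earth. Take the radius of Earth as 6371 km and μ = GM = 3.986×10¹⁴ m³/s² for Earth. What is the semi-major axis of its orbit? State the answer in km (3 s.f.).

a ≈ 15200 km

r = 6371 + 14940 = 21311 km = 2.131×10⁷ m.
Specific orbital energy ε = v²/2 − μ/r = (3353)²/2 − 3.986×10¹⁴/2.131×10⁷ = -1.308×10⁷ J/kg.
Since ε = −μ/(2a), a = −μ/(2ε) = 1.523×10⁷ m = 15234 km.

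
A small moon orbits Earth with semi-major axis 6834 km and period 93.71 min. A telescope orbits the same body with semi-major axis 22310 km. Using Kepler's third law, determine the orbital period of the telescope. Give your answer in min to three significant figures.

Kepler's third law: T² ∝ a³, so T₂ = T₁ (a₂/a₁)^(3/2).
a₂/a₁ = 3.265, (a₂/a₁)^(3/2) = 5.898.
T₂ = 93.71 × 5.898 = 552.7 min.

T₂ ≈ 553 min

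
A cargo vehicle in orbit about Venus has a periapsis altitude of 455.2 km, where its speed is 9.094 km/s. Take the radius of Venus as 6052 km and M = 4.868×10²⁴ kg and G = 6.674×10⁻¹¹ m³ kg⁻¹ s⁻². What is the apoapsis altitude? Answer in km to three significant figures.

μ = GM = 6.674×10⁻¹¹ × 4.868×10²⁴ = 3.249×10¹⁴ m³/s².
r_p = 6052 + 455.2 = 6507.2 km = 6.507×10⁶ m.
Specific energy ε = v²/2 − μ/r = -8.577×10⁶ J/kg, so a = −μ/(2ε) = 1.894×10⁷ m.
The apsides satisfy r_p + r_a = 2a, so the apoapsis radius is 2a − r_p = 3.137×10⁷ m = 31370 km.
Apoapsis altitude = 31370 − 6052 = 25318 km.

apoapsis altitude ≈ 25300 km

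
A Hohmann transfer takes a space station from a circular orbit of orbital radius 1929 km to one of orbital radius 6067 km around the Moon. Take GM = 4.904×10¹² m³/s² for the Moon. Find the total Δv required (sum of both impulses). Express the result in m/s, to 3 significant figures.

Δv_total ≈ 644 m/s

r₁ = 1929 km = 1.929×10⁶ m.
r₂ = 6067 km = 6.067×10⁶ m.
Transfer ellipse a_t = (r₁ + r₂)/2 = 3.998×10⁶ m.
At r₁: circular v_c1 = √(μ/r₁) = 1594 m/s; transfer-perilune v_p = √[μ(2/r₁ − 1/a_t)] = 1964 m/s.
Δv₁ = v_p − v_c1 = 369.7 m/s.
At r₂: circular v_c2 = √(μ/r₂) = 899.1 m/s; transfer-apolune v_a = √[μ(2/r₂ − 1/a_t)] = 624.5 m/s.
Δv₂ = v_c2 − v_a = 274.6 m/s.
Total Δv = Δv₁ + Δv₂ = 644.3 m/s.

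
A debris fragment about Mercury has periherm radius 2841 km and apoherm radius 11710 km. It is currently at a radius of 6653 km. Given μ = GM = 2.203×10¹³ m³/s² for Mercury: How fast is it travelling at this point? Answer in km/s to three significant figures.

v ≈ 1.90 km/s

Semi-major axis a = (r_p + r_a)/2 = 7275.5 km = 7.276×10⁶ m.
Vis-viva: v² = μ(2/r − 1/a) = 2.203×10¹³ × (3.006×10⁻⁷ − 1.374×10⁻⁷) = 3.595×10⁶ m²/s².
v = 1896 m/s = 1.896 km/s.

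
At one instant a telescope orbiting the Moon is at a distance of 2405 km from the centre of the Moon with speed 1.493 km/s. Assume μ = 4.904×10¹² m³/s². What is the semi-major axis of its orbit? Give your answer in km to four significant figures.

r = 2.405×10⁶ m.
Vis-viva rearranged: 1/a = 2/r − v²/μ = 8.316×10⁻⁷ − 4.545×10⁻⁷ = 3.771×10⁻⁷ m⁻¹.
a = 2.652×10⁶ m = 2652.1 km.

a ≈ 2652 km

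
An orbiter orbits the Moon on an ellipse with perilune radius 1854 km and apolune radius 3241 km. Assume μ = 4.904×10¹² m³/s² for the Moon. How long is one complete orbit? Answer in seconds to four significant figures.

T ≈ 11540 seconds

Semi-major axis a = (r_p + r_a)/2 = (1854.0 + 3241.0)/2 = 2547.5 km = 2.548×10⁶ m.
By Kepler's third law T = 2π√(a³/μ) = 2π × 1.836×10³ = 1.154×10⁴ s.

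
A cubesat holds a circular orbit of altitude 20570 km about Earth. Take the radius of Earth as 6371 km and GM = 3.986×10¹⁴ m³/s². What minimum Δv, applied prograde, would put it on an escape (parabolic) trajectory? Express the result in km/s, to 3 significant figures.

Δv ≈ 1.59 km/s

r = 6371 + 20570 = 26941 km = 2.6941×10⁷ m.
Circular speed v_c = √(μ/r) = 3846 m/s.
Escape speed v_esc = √(2μ/r) = √2 × v_c = 5440 m/s.
Δv = v_esc − v_c = 1593 m/s = 1.593 km/s.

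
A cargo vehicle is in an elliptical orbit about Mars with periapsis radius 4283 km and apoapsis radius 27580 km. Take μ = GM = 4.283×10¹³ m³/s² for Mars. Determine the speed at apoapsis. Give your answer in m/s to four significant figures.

Semi-major axis a = (r_p + r_a)/2 = 15932 km = 1.593×10⁷ m.
Vis-viva: v² = μ(2/r − 1/a) = 4.283×10¹³ × (7.252×10⁻⁸ − 6.277×10⁻⁸) = 4.175×10⁵ m²/s².
v = 646.1 m/s.

v ≈ 646.1 m/s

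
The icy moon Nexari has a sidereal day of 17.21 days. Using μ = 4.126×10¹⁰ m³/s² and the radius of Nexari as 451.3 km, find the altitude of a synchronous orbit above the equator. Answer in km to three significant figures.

T = 17.21 days = 1.487×10⁶ s.
A synchronous orbit has period T, so by Kepler's third law a = (μT²/4π²)^(1/3).
μT²/4π² = 4.126×10¹⁰ × (1.487×10⁶)² / 39.48 = 2.311×10²¹ m³.
a = 1.322×10⁷ m = 13221 km.
Altitude h = a − R = 13221 − 451.3 = 12769 km.

h_sync ≈ 12800 km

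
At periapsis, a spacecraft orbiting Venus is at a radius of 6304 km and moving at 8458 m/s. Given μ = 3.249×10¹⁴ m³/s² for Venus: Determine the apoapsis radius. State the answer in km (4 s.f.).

r_p = 6.304×10⁶ m.
Specific energy ε = v²/2 − μ/r = -1.577×10⁷ J/kg, so a = −μ/(2ε) = 1.030×10⁷ m.
The apsides satisfy r_p + r_a = 2a, so the apoapsis radius is 2a − r_p = 1.430×10⁷ m = 14299 km.

apoapsis radius ≈ 14300 km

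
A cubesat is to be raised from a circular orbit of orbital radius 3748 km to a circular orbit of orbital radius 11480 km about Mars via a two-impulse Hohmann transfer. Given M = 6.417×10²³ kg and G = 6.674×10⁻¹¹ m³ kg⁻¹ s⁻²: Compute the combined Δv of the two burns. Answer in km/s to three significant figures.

μ = GM = 6.674×10⁻¹¹ × 6.417×10²³ = 4.283×10¹³ m³/s².
r₁ = 3748 km = 3.748×10⁶ m.
r₂ = 11480 km = 1.148×10⁷ m.
Transfer ellipse a_t = (r₁ + r₂)/2 = 7.614×10⁶ m.
At r₁: circular v_c1 = √(μ/r₁) = 3380 m/s; transfer-periapsis v_p = √[μ(2/r₁ − 1/a_t)] = 4151 m/s.
Δv₁ = v_p − v_c1 = 770.4 m/s.
At r₂: circular v_c2 = √(μ/r₂) = 1931 m/s; transfer-apoapsis v_a = √[μ(2/r₂ − 1/a_t)] = 1355 m/s.
Δv₂ = v_c2 − v_a = 576.3 m/s.
Total Δv = Δv₁ + Δv₂ = 1347 m/s = 1.347 km/s.

Δv_total ≈ 1.35 km/s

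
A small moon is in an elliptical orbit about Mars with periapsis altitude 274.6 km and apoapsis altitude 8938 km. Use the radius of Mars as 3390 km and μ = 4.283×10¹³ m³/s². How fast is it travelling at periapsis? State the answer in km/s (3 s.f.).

r_p = 3390 + 274.6 = 3664.6 km = 3.6646×10⁶ m.
r_a = 3390 + 8938 = 12328 km = 1.2328×10⁷ m.
Semi-major axis a = (r_p + r_a)/2 = 7996.3 km = 7.996×10⁶ m.
Vis-viva: v² = μ(2/r − 1/a) = 4.283×10¹³ × (5.458×10⁻⁷ − 1.251×10⁻⁷) = 1.802×10⁷ m²/s².
v = 4245 m/s = 4.245 km/s.

v ≈ 4.24 km/s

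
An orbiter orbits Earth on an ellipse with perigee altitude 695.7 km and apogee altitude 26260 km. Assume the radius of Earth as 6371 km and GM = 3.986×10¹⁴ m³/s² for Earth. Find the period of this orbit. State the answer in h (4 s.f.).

r_p = 6371 + 695.7 = 7066.7 km = 7.0667×10⁶ m.
r_a = 6371 + 26260 = 32631 km = 3.2631×10⁷ m.
Semi-major axis a = (r_p + r_a)/2 = (7066.7 + 32631)/2 = 19849 km = 1.985×10⁷ m.
By Kepler's third law T = 2π√(a³/μ) = 2π × 4.429×10³ = 2.783×10⁴ s.
= 7.731 h.

T ≈ 7.731 h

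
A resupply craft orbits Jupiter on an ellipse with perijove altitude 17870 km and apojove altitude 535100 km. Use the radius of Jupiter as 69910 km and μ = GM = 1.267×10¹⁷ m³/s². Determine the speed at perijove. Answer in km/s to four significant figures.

r_p = 69910 + 17870 = 87780 km = 8.7780×10⁷ m.
r_a = 69910 + 535100 = 605010 km = 6.0501×10⁸ m.
Semi-major axis a = (r_p + r_a)/2 = 3.4640×10⁵ km = 3.464×10⁸ m.
Vis-viva: v² = μ(2/r − 1/a) = 1.267×10¹⁷ × (2.278×10⁻⁸ − 2.887×10⁻⁹) = 2.521×10⁹ m²/s².
v = 50210 m/s = 50.21 km/s.

v ≈ 50.21 km/s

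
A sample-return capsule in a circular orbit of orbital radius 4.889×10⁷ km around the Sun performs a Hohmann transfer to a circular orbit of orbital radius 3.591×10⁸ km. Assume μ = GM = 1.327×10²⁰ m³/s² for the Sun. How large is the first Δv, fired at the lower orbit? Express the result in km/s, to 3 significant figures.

Δv ≈ 17.0 km/s

r₁ = 4.889×10⁷ km = 4.889×10¹⁰ m.
r₂ = 3.591×10⁸ km = 3.591×10¹¹ m.
Transfer ellipse a_t = (r₁ + r₂)/2 = 2.040×10¹¹ m.
At r₁: circular v_c1 = √(μ/r₁) = 52100 m/s; transfer-perihelion v_p = √[μ(2/r₁ − 1/a_t)] = 69120 m/s.
Δv₁ = v_p − v_c1 = 17020 m/s.
= 17.02 km/s.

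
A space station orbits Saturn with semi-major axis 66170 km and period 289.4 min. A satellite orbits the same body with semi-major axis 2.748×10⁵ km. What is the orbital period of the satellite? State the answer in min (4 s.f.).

T₂ ≈ 2449 min

Kepler's third law: T² ∝ a³, so T₂ = T₁ (a₂/a₁)^(3/2).
a₂/a₁ = 4.153, (a₂/a₁)^(3/2) = 8.463.
T₂ = 289.4 × 8.463 = 2449 min.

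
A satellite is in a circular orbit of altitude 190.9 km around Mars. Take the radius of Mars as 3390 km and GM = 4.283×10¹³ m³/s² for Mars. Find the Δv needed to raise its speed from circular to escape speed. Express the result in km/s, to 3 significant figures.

r = 3390 + 190.9 = 3580.9 km = 3.5809×10⁶ m.
Circular speed v_c = √(μ/r) = 3458 m/s.
Escape speed v_esc = √(2μ/r) = √2 × v_c = 4891 m/s.
Δv = v_esc − v_c = 1433 m/s = 1.433 km/s.

Δv ≈ 1.43 km/s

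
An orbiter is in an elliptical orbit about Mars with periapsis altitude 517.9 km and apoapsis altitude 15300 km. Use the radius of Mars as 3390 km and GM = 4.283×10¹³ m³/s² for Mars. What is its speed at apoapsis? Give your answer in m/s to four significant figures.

v ≈ 890.3 m/s

r_p = 3390 + 517.9 = 3907.9 km = 3.9079×10⁶ m.
r_a = 3390 + 15300 = 18690 km = 1.8690×10⁷ m.
Semi-major axis a = (r_p + r_a)/2 = 11299 km = 1.130×10⁷ m.
Vis-viva: v² = μ(2/r − 1/a) = 4.283×10¹³ × (1.070×10⁻⁷ − 8.850×10⁻⁸) = 7.926×10⁵ m²/s².
v = 890.3 m/s.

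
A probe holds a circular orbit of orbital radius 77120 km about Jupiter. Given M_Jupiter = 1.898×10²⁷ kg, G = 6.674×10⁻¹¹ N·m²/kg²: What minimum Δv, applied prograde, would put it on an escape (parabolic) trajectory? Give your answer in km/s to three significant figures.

Δv ≈ 16.8 km/s

μ = GM = 6.674×10⁻¹¹ × 1.898×10²⁷ = 1.267×10¹⁷ m³/s².
r = 77120 km = 7.712×10⁷ m.
Circular speed v_c = √(μ/r) = 40530 m/s.
Escape speed v_esc = √(2μ/r) = √2 × v_c = 57320 m/s.
Δv = v_esc − v_c = 16790 m/s = 16.79 km/s.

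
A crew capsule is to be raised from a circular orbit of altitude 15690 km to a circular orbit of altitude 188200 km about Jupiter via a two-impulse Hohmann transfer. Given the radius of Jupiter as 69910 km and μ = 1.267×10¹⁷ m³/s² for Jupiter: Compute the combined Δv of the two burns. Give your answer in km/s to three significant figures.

r₁ = 69910 + 15690 = 85600 km = 8.5600×10⁷ m.
r₂ = 69910 + 188200 = 258110 km = 2.5811×10⁸ m.
Transfer ellipse a_t = (r₁ + r₂)/2 = 1.719×10⁸ m.
At r₁: circular v_c1 = √(μ/r₁) = 38470 m/s; transfer-perijove v_p = √[μ(2/r₁ − 1/a_t)] = 47150 m/s.
Δv₁ = v_p − v_c1 = 8676 m/s.
At r₂: circular v_c2 = √(μ/r₂) = 22160 m/s; transfer-apojove v_a = √[μ(2/r₂ − 1/a_t)] = 15640 m/s.
Δv₂ = v_c2 − v_a = 6519 m/s.
Total Δv = Δv₁ + Δv₂ = 15200 m/s = 15.20 km/s.

Δv_total ≈ 15.2 km/s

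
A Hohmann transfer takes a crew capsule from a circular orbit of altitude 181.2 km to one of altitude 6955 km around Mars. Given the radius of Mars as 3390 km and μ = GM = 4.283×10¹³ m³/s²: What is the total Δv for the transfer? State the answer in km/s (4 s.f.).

r₁ = 3390 + 181.2 = 3571.2 km = 3.5712×10⁶ m.
r₂ = 3390 + 6955 = 10345 km = 1.0345×10⁷ m.
Transfer ellipse a_t = (r₁ + r₂)/2 = 6.958×10⁶ m.
At r₁: circular v_c1 = √(μ/r₁) = 3463 m/s; transfer-periapsis v_p = √[μ(2/r₁ − 1/a_t)] = 4223 m/s.
Δv₁ = v_p − v_c1 = 759.6 m/s.
At r₂: circular v_c2 = √(μ/r₂) = 2035 m/s; transfer-apoapsis v_a = √[μ(2/r₂ − 1/a_t)] = 1458 m/s.
Δv₂ = v_c2 − v_a = 577.0 m/s.
Total Δv = Δv₁ + Δv₂ = 1337 m/s = 1.337 km/s.

Δv_total ≈ 1.337 km/s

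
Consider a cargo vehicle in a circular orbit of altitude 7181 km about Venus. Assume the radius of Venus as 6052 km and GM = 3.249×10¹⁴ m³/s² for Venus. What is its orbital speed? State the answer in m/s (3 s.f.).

v ≈ 4960 m/s

r = 6052 + 7181 = 13233 km = 1.3233×10⁷ m.
For a circular orbit v = √(μ/r) = √(3.249×10¹⁴ / 1.323×10⁷) = √(2.455×10⁷) = 4955 m/s.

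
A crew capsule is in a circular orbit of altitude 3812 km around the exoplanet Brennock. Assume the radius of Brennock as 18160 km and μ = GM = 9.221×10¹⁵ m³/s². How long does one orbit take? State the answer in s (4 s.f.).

r = 18160 + 3812 = 21972 km = 2.1972×10⁷ m.
Kepler's third law: T = 2π√(r³/μ) = 2π√((2.197×10⁷)³ / 9.221×10¹⁵).
r³/μ = 1.150×10⁶ s², so T = 2π × 1.073×10³ = 6.739×10³ s.

T ≈ 6739 s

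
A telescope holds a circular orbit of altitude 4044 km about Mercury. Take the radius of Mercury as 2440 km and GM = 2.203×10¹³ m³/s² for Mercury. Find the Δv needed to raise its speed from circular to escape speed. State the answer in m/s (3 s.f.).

Δv ≈ 764 m/s

r = 2440 + 4044 = 6484.0 km = 6.4840×10⁶ m.
Circular speed v_c = √(μ/r) = 1843 m/s.
Escape speed v_esc = √(2μ/r) = √2 × v_c = 2607 m/s.
Δv = v_esc − v_c = 763.5 m/s.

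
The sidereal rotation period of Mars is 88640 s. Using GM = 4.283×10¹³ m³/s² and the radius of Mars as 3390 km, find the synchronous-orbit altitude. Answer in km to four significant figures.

A synchronous orbit has period T, so by Kepler's third law a = (μT²/4π²)^(1/3).
μT²/4π² = 4.283×10¹³ × (8.864×10⁴)² / 39.48 = 8.524×10²¹ m³.
a = 2.043×10⁷ m = 20428 km.
Altitude h = a − R = 20428 − 3390 = 17038 km.

h_sync ≈ 17040 km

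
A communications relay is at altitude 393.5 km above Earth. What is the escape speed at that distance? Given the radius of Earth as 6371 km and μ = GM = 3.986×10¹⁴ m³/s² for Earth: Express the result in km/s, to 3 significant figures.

v_esc ≈ 10.9 km/s

r = 6371 + 393.5 = 6764.5 km = 6.7645×10⁶ m.
Escape speed v_esc = √(2μ/r) = √(2 × 3.986×10¹⁴ / 6.764×10⁶) = √(1.179×10⁸) = 10860 m/s.
= 10.86 km/s.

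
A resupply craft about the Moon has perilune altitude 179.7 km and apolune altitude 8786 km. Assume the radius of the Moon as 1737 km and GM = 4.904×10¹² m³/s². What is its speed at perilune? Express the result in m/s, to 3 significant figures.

r_p = 1737 + 179.7 = 1916.7 km = 1.9167×10⁶ m.
r_a = 1737 + 8786 = 10523 km = 1.0523×10⁷ m.
Semi-major axis a = (r_p + r_a)/2 = 6219.9 km = 6.220×10⁶ m.
Vis-viva: v² = μ(2/r − 1/a) = 4.904×10¹² × (1.043×10⁻⁶ − 1.608×10⁻⁷) = 4.329×10⁶ m²/s².
v = 2081 m/s.

v ≈ 2080 m/s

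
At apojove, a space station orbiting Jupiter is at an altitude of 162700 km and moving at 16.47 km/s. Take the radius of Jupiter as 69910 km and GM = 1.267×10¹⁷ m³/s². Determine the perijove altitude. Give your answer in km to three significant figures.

r_a = 69910 + 162700 = 2.3261×10⁵ km = 2.326×10⁸ m.
Specific energy ε = v²/2 − μ/r = -4.091×10⁸ J/kg, so a = −μ/(2ε) = 1.549×10⁸ m.
The apsides satisfy r_p + r_a = 2a, so the perijove radius is 2a − r_a = 7.713×10⁷ m = 77126 km.
Perijove altitude = 77126 − 69910 = 7216.0 km.

perijove altitude ≈ 7220 km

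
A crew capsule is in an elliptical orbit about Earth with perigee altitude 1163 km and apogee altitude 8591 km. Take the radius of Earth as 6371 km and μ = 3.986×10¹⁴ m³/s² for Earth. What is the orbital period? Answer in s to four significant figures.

T ≈ 11870 s

r_p = 6371 + 1163 = 7534.0 km = 7.5340×10⁶ m.
r_a = 6371 + 8591 = 14962 km = 1.4962×10⁷ m.
Semi-major axis a = (r_p + r_a)/2 = (7534.0 + 14962)/2 = 11248 km = 1.125×10⁷ m.
By Kepler's third law T = 2π√(a³/μ) = 2π × 1.889×10³ = 1.187×10⁴ s.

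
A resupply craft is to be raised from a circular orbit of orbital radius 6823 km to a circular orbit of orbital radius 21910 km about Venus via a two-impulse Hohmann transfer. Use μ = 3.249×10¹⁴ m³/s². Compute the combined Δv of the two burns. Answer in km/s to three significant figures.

r₁ = 6823 km = 6.823×10⁶ m.
r₂ = 21910 km = 2.191×10⁷ m.
Transfer ellipse a_t = (r₁ + r₂)/2 = 1.437×10⁷ m.
At r₁: circular v_c1 = √(μ/r₁) = 6901 m/s; transfer-periapsis v_p = √[μ(2/r₁ − 1/a_t)] = 8522 m/s.
Δv₁ = v_p − v_c1 = 1621 m/s.
At r₂: circular v_c2 = √(μ/r₂) = 3851 m/s; transfer-apoapsis v_a = √[μ(2/r₂ − 1/a_t)] = 2654 m/s.
Δv₂ = v_c2 − v_a = 1197 m/s.
Total Δv = Δv₁ + Δv₂ = 2818 m/s = 2.818 km/s.

Δv_total ≈ 2.82 km/s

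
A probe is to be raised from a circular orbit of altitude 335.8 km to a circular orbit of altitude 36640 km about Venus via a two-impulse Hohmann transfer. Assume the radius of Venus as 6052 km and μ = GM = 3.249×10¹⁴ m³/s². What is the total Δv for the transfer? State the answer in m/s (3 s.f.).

Δv_total ≈ 3630 m/s

r₁ = 6052 + 335.8 = 6387.8 km = 6.3878×10⁶ m.
r₂ = 6052 + 36640 = 42692 km = 4.2692×10⁷ m.
Transfer ellipse a_t = (r₁ + r₂)/2 = 2.454×10⁷ m.
At r₁: circular v_c1 = √(μ/r₁) = 7132 m/s; transfer-periapsis v_p = √[μ(2/r₁ − 1/a_t)] = 9407 m/s.
Δv₁ = v_p − v_c1 = 2275 m/s.
At r₂: circular v_c2 = √(μ/r₂) = 2759 m/s; transfer-apoapsis v_a = √[μ(2/r₂ − 1/a_t)] = 1407 m/s.
Δv₂ = v_c2 − v_a = 1351 m/s.
Total Δv = Δv₁ + Δv₂ = 3626 m/s.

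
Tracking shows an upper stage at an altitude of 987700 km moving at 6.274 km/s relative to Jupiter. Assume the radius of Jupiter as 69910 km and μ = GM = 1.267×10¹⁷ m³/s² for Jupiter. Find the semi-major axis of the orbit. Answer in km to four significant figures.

a ≈ 6.328×10⁵ km

r = 69910 + 987700 = 1.0576×10⁶ km = 1.058×10⁹ m.
Vis-viva rearranged: 1/a = 2/r − v²/μ = 1.891×10⁻⁹ − 3.107×10⁻¹⁰ = 1.580×10⁻⁹ m⁻¹.
a = 6.328×10⁸ m = 6.3276×10⁵ km.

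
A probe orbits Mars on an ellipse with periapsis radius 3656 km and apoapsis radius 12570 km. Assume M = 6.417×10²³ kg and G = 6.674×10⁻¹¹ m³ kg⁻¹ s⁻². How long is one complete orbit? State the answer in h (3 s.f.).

μ = GM = 6.674×10⁻¹¹ × 6.417×10²³ = 4.283×10¹³ m³/s².
Semi-major axis a = (r_p + r_a)/2 = (3656.0 + 12570)/2 = 8113.0 km = 8.113×10⁶ m.
By Kepler's third law T = 2π√(a³/μ) = 2π × 3.531×10³ = 2.219×10⁴ s.
= 6.163 h.

T ≈ 6.16 h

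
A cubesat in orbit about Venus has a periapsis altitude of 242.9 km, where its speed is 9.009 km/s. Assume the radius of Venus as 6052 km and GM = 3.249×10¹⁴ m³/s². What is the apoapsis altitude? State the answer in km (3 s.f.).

r_p = 6052 + 242.9 = 6294.9 km = 6.295×10⁶ m.
Specific energy ε = v²/2 − μ/r = -1.103×10⁷ J/kg, so a = −μ/(2ε) = 1.473×10⁷ m.
The apsides satisfy r_p + r_a = 2a, so the apoapsis radius is 2a − r_p = 2.316×10⁷ m = 23155 km.
Apoapsis altitude = 23155 − 6052 = 17103 km.

apoapsis altitude ≈ 17100 km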